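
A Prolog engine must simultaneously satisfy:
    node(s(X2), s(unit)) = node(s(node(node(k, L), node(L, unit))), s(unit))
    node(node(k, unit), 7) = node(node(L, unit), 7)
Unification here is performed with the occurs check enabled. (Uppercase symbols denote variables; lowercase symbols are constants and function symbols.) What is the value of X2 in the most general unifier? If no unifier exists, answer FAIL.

Decompose node/2: s(X2) = s(node(node(k, L), node(L, unit))),  s(unit) = s(unit).
Decompose s/1: X2 = node(node(k, L), node(L, unit)).
Bind X2 := node(node(k, L), node(L, unit)); no other remaining equation mentions X2.
Delete trivial equation s(unit) = s(unit).
Decompose node/2: node(k, unit) = node(L, unit),  7 = 7.
Decompose node/2: k = L,  unit = unit.
Bind L := k; no other remaining equation mentions L. Substituting into the earlier binding gives X2 := node(node(k, k), node(k, unit)).
Delete trivial equation unit = unit.
Delete trivial equation 7 = 7.
MGU = { X2 = node(node(k, k), node(k, unit)), L = k }, so X2 = node(node(k, k), node(k, unit)).

node(node(k, k), node(k, unit))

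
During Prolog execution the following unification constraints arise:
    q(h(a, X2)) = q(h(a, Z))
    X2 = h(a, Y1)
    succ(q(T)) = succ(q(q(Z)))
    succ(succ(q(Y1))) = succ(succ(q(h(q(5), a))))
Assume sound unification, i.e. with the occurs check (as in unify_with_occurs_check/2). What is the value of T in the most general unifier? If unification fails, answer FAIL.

Decompose q/1: h(a, X2) = h(a, Z).
Decompose h/2: a = a,  X2 = Z.
Delete trivial equation a = a.
Bind X2 := Z; substituting into the one remaining equation that mentions X2 gives: Z = h(a, Y1).
Bind Z := h(a, Y1); substituting into the one remaining equation that mentions Z gives: succ(q(T)) = succ(q(q(h(a, Y1)))). Substituting into the earlier binding gives X2 := h(a, Y1).
Decompose succ/1: q(T) = q(q(h(a, Y1))).
Decompose q/1: T = q(h(a, Y1)).
Bind T := q(h(a, Y1)); no other remaining equation mentions T.
Decompose succ/1: succ(q(Y1)) = succ(q(h(q(5), a))).
Decompose succ/1: q(Y1) = q(h(q(5), a)).
Decompose q/1: Y1 = h(q(5), a).
Bind Y1 := h(q(5), a). Substituting into the earlier bindings gives X2 := h(a, h(q(5), a)), Z := h(a, h(q(5), a)), T := q(h(a, h(q(5), a))).
MGU = { X2 = h(a, h(q(5), a)), Z = h(a, h(q(5), a)), T = q(h(a, h(q(5), a))), Y1 = h(q(5), a) }, so T = q(h(a, h(q(5), a))).

q(h(a, h(q(5), a)))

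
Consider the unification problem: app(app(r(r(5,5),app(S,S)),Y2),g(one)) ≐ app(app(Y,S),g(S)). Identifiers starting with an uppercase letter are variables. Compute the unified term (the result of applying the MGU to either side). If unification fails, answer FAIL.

app(app(r(r(5,5),app(one,one)),one),g(one))

Decompose app/2: app(r(r(5,5),app(S,S)),Y2) ≐ app(Y,S),  g(one) ≐ g(S).
Decompose app/2: r(r(5,5),app(S,S)) ≐ Y,  Y2 ≐ S.
Bind Y := r(r(5,5),app(S,S)); no other remaining equation mentions Y.
Bind Y2 := S; no other remaining equation mentions Y2.
Decompose g/1: one ≐ S.
Bind S := one. Substituting into the earlier bindings gives Y := r(r(5,5),app(one,one)), Y2 := one.
Applying the MGU to either side gives app(app(r(r(5,5),app(one,one)),one),g(one)).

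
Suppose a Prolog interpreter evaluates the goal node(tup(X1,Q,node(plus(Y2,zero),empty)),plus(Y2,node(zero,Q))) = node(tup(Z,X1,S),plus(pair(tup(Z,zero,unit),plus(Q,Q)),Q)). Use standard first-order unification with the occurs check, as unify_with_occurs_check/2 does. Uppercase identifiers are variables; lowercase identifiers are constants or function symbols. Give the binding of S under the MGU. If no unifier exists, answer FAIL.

FAIL

Decompose node/2: tup(X1,Q,node(plus(Y2,zero),empty)) = tup(Z,X1,S),  plus(Y2,node(zero,Q)) = plus(pair(tup(Z,zero,unit),plus(Q,Q)),Q).
Decompose tup/3: X1 = Z,  Q = X1,  node(plus(Y2,zero),empty) = S.
Bind X1 := Z; substituting into the one remaining equation that mentions X1 gives: Q = Z.
Bind Q := Z; substituting into the one remaining equation that mentions Q gives: plus(Y2,node(zero,Z)) = plus(pair(tup(Z,zero,unit),plus(Z,Z)),Z).
Bind S := node(plus(Y2,zero),empty); no other remaining equation mentions S.
Decompose plus/2: Y2 = pair(tup(Z,zero,unit),plus(Z,Z)),  node(zero,Z) = Z.
Bind Y2 := pair(tup(Z,zero,unit),plus(Z,Z)); no other remaining equation mentions Y2. Substituting into the earlier binding gives S := node(plus(pair(tup(Z,zero,unit),plus(Z,Z)),zero),empty).
Occurs check fails: Z occurs in node(zero,Z); the equation Z = node(zero,Z) has no finite solution.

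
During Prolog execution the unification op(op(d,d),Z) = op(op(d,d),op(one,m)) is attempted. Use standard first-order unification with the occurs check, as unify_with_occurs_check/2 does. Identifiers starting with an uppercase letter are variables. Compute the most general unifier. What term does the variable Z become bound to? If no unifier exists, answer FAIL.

Decompose op/2: op(d,d) = op(d,d),  Z = op(one,m).
Delete trivial equation op(d,d) = op(d,d).
Bind Z := op(one,m).
MGU = { Z = op(one,m) }, so Z = op(one,m).

op(one,m)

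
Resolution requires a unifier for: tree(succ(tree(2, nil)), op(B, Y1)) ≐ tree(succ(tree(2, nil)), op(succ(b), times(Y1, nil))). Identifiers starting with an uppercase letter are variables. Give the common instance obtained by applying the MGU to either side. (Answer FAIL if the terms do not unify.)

FAIL

Decompose tree/2: succ(tree(2, nil)) ≐ succ(tree(2, nil)),  op(B, Y1) ≐ op(succ(b), times(Y1, nil)).
Delete trivial equation succ(tree(2, nil)) ≐ succ(tree(2, nil)).
Decompose op/2: B ≐ succ(b),  Y1 ≐ times(Y1, nil).
Bind B := succ(b); no other remaining equation mentions B.
Occurs check fails: Y1 occurs in times(Y1, nil); the equation Y1 ≐ times(Y1, nil) has no finite solution.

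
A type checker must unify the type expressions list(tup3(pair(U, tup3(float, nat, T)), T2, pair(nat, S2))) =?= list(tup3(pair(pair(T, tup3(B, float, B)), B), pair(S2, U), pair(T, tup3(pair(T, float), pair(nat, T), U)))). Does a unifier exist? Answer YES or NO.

Decompose list/1: tup3(pair(U, tup3(float, nat, T)), T2, pair(nat, S2)) =?= tup3(pair(pair(T, tup3(B, float, B)), B), pair(S2, U), pair(T, tup3(pair(T, float), pair(nat, T), U))).
Decompose tup3/3: pair(U, tup3(float, nat, T)) =?= pair(pair(T, tup3(B, float, B)), B),  T2 =?= pair(S2, U),  pair(nat, S2) =?= pair(T, tup3(pair(T, float), pair(nat, T), U)).
Decompose pair/2: U =?= pair(T, tup3(B, float, B)),  tup3(float, nat, T) =?= B.
Bind U := pair(T, tup3(B, float, B)); substituting into the 2 remaining equations that mention U gives: T2 =?= pair(S2, pair(T, tup3(B, float, B))),  pair(nat, S2) =?= pair(T, tup3(pair(T, float), pair(nat, T), pair(T, tup3(B, float, B)))).
Bind B := tup3(float, nat, T); substituting into the remaining equations gives: T2 =?= pair(S2, pair(T, tup3(tup3(float, nat, T), float, tup3(float, nat, T)))),  pair(nat, S2) =?= pair(T, tup3(pair(T, float), pair(nat, T), pair(T, tup3(tup3(float, nat, T), float, tup3(float, nat, T))))). Substituting into the earlier binding gives U := pair(T, tup3(tup3(float, nat, T), float, tup3(float, nat, T))).
Bind T2 := pair(S2, pair(T, tup3(tup3(float, nat, T), float, tup3(float, nat, T)))); no other remaining equation mentions T2.
Decompose pair/2: nat =?= T,  S2 =?= tup3(pair(T, float), pair(nat, T), pair(T, tup3(tup3(float, nat, T), float, tup3(float, nat, T)))).
Bind T := nat; substituting into the remaining equation gives: S2 =?= tup3(pair(nat, float), pair(nat, nat), pair(nat, tup3(tup3(float, nat, nat), float, tup3(float, nat, nat)))). Substituting into the earlier bindings gives U := pair(nat, tup3(tup3(float, nat, nat), float, tup3(float, nat, nat))), B := tup3(float, nat, nat), T2 := pair(S2, pair(nat, tup3(tup3(float, nat, nat), float, tup3(float, nat, nat)))).
Bind S2 := tup3(pair(nat, float), pair(nat, nat), pair(nat, tup3(tup3(float, nat, nat), float, tup3(float, nat, nat)))). Substituting into the earlier binding gives T2 := pair(tup3(pair(nat, float), pair(nat, nat), pair(nat, tup3(tup3(float, nat, nat), float, tup3(float, nat, nat)))), pair(nat, tup3(tup3(float, nat, nat), float, tup3(float, nat, nat)))).
No equations remain and no clash or occurs-check failure arose, so a unifier exists.

YES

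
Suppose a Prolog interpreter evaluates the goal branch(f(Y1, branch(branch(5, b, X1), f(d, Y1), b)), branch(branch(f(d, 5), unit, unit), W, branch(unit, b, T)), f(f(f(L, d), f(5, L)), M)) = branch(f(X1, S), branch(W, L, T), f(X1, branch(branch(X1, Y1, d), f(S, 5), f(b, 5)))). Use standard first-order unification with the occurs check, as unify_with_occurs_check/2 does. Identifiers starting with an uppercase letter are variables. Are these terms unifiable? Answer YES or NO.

NO

Decompose branch/3: f(Y1, branch(branch(5, b, X1), f(d, Y1), b)) = f(X1, S),  branch(branch(f(d, 5), unit, unit), W, branch(unit, b, T)) = branch(W, L, T),  f(f(f(L, d), f(5, L)), M) = f(X1, branch(branch(X1, Y1, d), f(S, 5), f(b, 5))).
Decompose f/2: Y1 = X1,  branch(branch(5, b, X1), f(d, Y1), b) = S.
Bind Y1 := X1; substituting into the 2 remaining equations that mention Y1 gives: branch(branch(5, b, X1), f(d, X1), b) = S,  f(f(f(L, d), f(5, L)), M) = f(X1, branch(branch(X1, X1, d), f(S, 5), f(b, 5))).
Bind S := branch(branch(5, b, X1), f(d, X1), b); substituting into the one remaining equation that mentions S gives: f(f(f(L, d), f(5, L)), M) = f(X1, branch(branch(X1, X1, d), f(branch(branch(5, b, X1), f(d, X1), b), 5), f(b, 5))).
Decompose branch/3: branch(f(d, 5), unit, unit) = W,  W = L,  branch(unit, b, T) = T.
Bind W := branch(f(d, 5), unit, unit); substituting into the one remaining equation that mentions W gives: branch(f(d, 5), unit, unit) = L.
Bind L := branch(f(d, 5), unit, unit); substituting into the one remaining equation that mentions L gives: f(f(f(branch(f(d, 5), unit, unit), d), f(5, branch(f(d, 5), unit, unit))), M) = f(X1, branch(branch(X1, X1, d), f(branch(branch(5, b, X1), f(d, X1), b), 5), f(b, 5))).
Occurs check fails: T occurs in branch(unit, b, T); the equation T = branch(unit, b, T) has no finite solution.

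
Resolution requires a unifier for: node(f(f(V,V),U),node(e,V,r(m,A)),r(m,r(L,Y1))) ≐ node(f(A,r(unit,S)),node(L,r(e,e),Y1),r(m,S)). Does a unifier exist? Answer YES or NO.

Decompose node/3: f(f(V,V),U) ≐ f(A,r(unit,S)),  node(e,V,r(m,A)) ≐ node(L,r(e,e),Y1),  r(m,r(L,Y1)) ≐ r(m,S).
Decompose f/2: f(V,V) ≐ A,  U ≐ r(unit,S).
Bind A := f(V,V); substituting into the one remaining equation that mentions A gives: node(e,V,r(m,f(V,V))) ≐ node(L,r(e,e),Y1).
Bind U := r(unit,S); no other remaining equation mentions U.
Decompose node/3: e ≐ L,  V ≐ r(e,e),  r(m,f(V,V)) ≐ Y1.
Bind L := e; substituting into the one remaining equation that mentions L gives: r(m,r(e,Y1)) ≐ r(m,S).
Bind V := r(e,e); substituting into the one remaining equation that mentions V gives: r(m,f(r(e,e),r(e,e))) ≐ Y1. Substituting into the earlier binding gives A := f(r(e,e),r(e,e)).
Bind Y1 := r(m,f(r(e,e),r(e,e))); substituting into the remaining equation gives: r(m,r(e,r(m,f(r(e,e),r(e,e))))) ≐ r(m,S).
Decompose r/2: m ≐ m,  r(e,r(m,f(r(e,e),r(e,e)))) ≐ S.
Delete trivial equation m ≐ m.
Bind S := r(e,r(m,f(r(e,e),r(e,e)))). Substituting into the earlier binding gives U := r(unit,r(e,r(m,f(r(e,e),r(e,e))))).
No equations remain and no clash or occurs-check failure arose, so a unifier exists.

YES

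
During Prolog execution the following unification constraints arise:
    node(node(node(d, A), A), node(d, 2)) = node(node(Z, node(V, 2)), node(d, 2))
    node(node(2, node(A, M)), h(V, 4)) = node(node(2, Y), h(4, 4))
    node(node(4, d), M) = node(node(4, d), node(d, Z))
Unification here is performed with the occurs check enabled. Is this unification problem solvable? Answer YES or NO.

Decompose node/2: node(node(d, A), A) = node(Z, node(V, 2)),  node(d, 2) = node(d, 2).
Decompose node/2: node(d, A) = Z,  A = node(V, 2).
Bind Z := node(d, A); substituting into the one remaining equation that mentions Z gives: node(node(4, d), M) = node(node(4, d), node(d, node(d, A))).
Bind A := node(V, 2); substituting into the 2 remaining equations that mention A gives: node(node(2, node(node(V, 2), M)), h(V, 4)) = node(node(2, Y), h(4, 4)),  node(node(4, d), M) = node(node(4, d), node(d, node(d, node(V, 2)))). Substituting into the earlier binding gives Z := node(d, node(V, 2)).
Delete trivial equation node(d, 2) = node(d, 2).
Decompose node/2: node(2, node(node(V, 2), M)) = node(2, Y),  h(V, 4) = h(4, 4).
Decompose node/2: 2 = 2,  node(node(V, 2), M) = Y.
Delete trivial equation 2 = 2.
Bind Y := node(node(V, 2), M); no other remaining equation mentions Y.
Decompose h/2: V = 4,  4 = 4.
Bind V := 4; substituting into the one remaining equation that mentions V gives: node(node(4, d), M) = node(node(4, d), node(d, node(d, node(4, 2)))). Substituting into the earlier bindings gives Z := node(d, node(4, 2)), A := node(4, 2), Y := node(node(4, 2), M).
Delete trivial equation 4 = 4.
Decompose node/2: node(4, d) = node(4, d),  M = node(d, node(d, node(4, 2))).
Delete trivial equation node(4, d) = node(4, d).
Bind M := node(d, node(d, node(4, 2))). Substituting into the earlier binding gives Y := node(node(4, 2), node(d, node(d, node(4, 2)))).
No equations remain and no clash or occurs-check failure arose, so a unifier exists.

YES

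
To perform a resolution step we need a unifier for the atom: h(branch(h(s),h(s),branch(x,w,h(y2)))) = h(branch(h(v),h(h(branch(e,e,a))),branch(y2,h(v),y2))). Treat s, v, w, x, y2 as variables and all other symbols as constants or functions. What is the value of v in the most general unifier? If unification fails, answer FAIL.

Decompose h/1: branch(h(s),h(s),branch(x,w,h(y2))) = branch(h(v),h(h(branch(e,e,a))),branch(y2,h(v),y2)).
Decompose branch/3: h(s) = h(v),  h(s) = h(h(branch(e,e,a))),  branch(x,w,h(y2)) = branch(y2,h(v),y2).
Decompose h/1: s = v.
Bind s := v; substituting into the one remaining equation that mentions s gives: h(v) = h(h(branch(e,e,a))).
Decompose h/1: v = h(branch(e,e,a)).
Bind v := h(branch(e,e,a)); substituting into the remaining equation gives: branch(x,w,h(y2)) = branch(y2,h(h(branch(e,e,a))),y2). Substituting into the earlier binding gives s := h(branch(e,e,a)).
Decompose branch/3: x = y2,  w = h(h(branch(e,e,a))),  h(y2) = y2.
Bind x := y2; no other remaining equation mentions x.
Bind w := h(h(branch(e,e,a))); no other remaining equation mentions w.
Occurs check fails: y2 occurs in h(y2); the equation y2 = h(y2) has no finite solution.

FAIL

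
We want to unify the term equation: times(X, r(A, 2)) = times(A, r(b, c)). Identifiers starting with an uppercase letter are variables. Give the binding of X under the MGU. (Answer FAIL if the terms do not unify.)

FAIL

Decompose times/2: X = A,  r(A, 2) = r(b, c).
Bind X := A; no other remaining equation mentions X.
Decompose r/2: A = b,  2 = c.
Bind A := b; no other remaining equation mentions A. Substituting into the earlier binding gives X := b.
Clash: constants 2 and c differ; no unifier exists.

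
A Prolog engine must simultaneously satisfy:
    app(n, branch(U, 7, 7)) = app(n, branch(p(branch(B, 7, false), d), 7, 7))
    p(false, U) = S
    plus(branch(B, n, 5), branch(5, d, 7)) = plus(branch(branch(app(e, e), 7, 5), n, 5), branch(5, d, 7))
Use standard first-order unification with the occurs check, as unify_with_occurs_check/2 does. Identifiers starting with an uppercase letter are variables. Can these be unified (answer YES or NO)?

Decompose app/2: n = n,  branch(U, 7, 7) = branch(p(branch(B, 7, false), d), 7, 7).
Delete trivial equation n = n.
Decompose branch/3: U = p(branch(B, 7, false), d),  7 = 7,  7 = 7.
Bind U := p(branch(B, 7, false), d); substituting into the one remaining equation that mentions U gives: p(false, p(branch(B, 7, false), d)) = S.
Delete trivial equation 7 = 7.
Delete trivial equation 7 = 7.
Bind S := p(false, p(branch(B, 7, false), d)); no other remaining equation mentions S.
Decompose plus/2: branch(B, n, 5) = branch(branch(app(e, e), 7, 5), n, 5),  branch(5, d, 7) = branch(5, d, 7).
Decompose branch/3: B = branch(app(e, e), 7, 5),  n = n,  5 = 5.
Bind B := branch(app(e, e), 7, 5); no other remaining equation mentions B. Substituting into the earlier bindings gives U := p(branch(branch(app(e, e), 7, 5), 7, false), d), S := p(false, p(branch(branch(app(e, e), 7, 5), 7, false), d)).
Delete trivial equation n = n.
Delete trivial equation 5 = 5.
Delete trivial equation branch(5, d, 7) = branch(5, d, 7).
No equations remain and no clash or occurs-check failure arose, so a unifier exists.

YES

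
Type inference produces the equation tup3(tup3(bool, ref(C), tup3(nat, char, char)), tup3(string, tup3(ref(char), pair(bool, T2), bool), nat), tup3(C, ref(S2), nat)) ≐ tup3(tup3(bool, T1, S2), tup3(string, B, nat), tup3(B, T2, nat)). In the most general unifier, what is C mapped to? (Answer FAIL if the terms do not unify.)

tup3(ref(char), pair(bool, ref(tup3(nat, char, char))), bool)

Decompose tup3/3: tup3(bool, ref(C), tup3(nat, char, char)) ≐ tup3(bool, T1, S2),  tup3(string, tup3(ref(char), pair(bool, T2), bool), nat) ≐ tup3(string, B, nat),  tup3(C, ref(S2), nat) ≐ tup3(B, T2, nat).
Decompose tup3/3: bool ≐ bool,  ref(C) ≐ T1,  tup3(nat, char, char) ≐ S2.
Delete trivial equation bool ≐ bool.
Bind T1 := ref(C); no other remaining equation mentions T1.
Bind S2 := tup3(nat, char, char); substituting into the one remaining equation that mentions S2 gives: tup3(C, ref(tup3(nat, char, char)), nat) ≐ tup3(B, T2, nat).
Decompose tup3/3: string ≐ string,  tup3(ref(char), pair(bool, T2), bool) ≐ B,  nat ≐ nat.
Delete trivial equation string ≐ string.
Bind B := tup3(ref(char), pair(bool, T2), bool); substituting into the one remaining equation that mentions B gives: tup3(C, ref(tup3(nat, char, char)), nat) ≐ tup3(tup3(ref(char), pair(bool, T2), bool), T2, nat).
Delete trivial equation nat ≐ nat.
Decompose tup3/3: C ≐ tup3(ref(char), pair(bool, T2), bool),  ref(tup3(nat, char, char)) ≐ T2,  nat ≐ nat.
Bind C := tup3(ref(char), pair(bool, T2), bool); no other remaining equation mentions C. Substituting into the earlier binding gives T1 := ref(tup3(ref(char), pair(bool, T2), bool)).
Bind T2 := ref(tup3(nat, char, char)); no other remaining equation mentions T2. Substituting into the earlier bindings gives T1 := ref(tup3(ref(char), pair(bool, ref(tup3(nat, char, char))), bool)), B := tup3(ref(char), pair(bool, ref(tup3(nat, char, char))), bool), C := tup3(ref(char), pair(bool, ref(tup3(nat, char, char))), bool).
Delete trivial equation nat ≐ nat.
MGU = { T1 := ref(tup3(ref(char), pair(bool, ref(tup3(nat, char, char))), bool)), S2 := tup3(nat, char, char), B := tup3(ref(char), pair(bool, ref(tup3(nat, char, char))), bool), C := tup3(ref(char), pair(bool, ref(tup3(nat, char, char))), bool), T2 := ref(tup3(nat, char, char)) }, so C := tup3(ref(char), pair(bool, ref(tup3(nat, char, char))), bool).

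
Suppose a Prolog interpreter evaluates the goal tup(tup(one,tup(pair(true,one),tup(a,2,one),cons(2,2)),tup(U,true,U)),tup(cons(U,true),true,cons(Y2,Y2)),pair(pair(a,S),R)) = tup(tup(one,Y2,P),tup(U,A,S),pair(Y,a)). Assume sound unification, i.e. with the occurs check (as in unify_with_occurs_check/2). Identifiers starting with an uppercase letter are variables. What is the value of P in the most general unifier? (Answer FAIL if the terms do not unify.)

FAIL

Decompose tup/3: tup(one,tup(pair(true,one),tup(a,2,one),cons(2,2)),tup(U,true,U)) = tup(one,Y2,P),  tup(cons(U,true),true,cons(Y2,Y2)) = tup(U,A,S),  pair(pair(a,S),R) = pair(Y,a).
Decompose tup/3: one = one,  tup(pair(true,one),tup(a,2,one),cons(2,2)) = Y2,  tup(U,true,U) = P.
Delete trivial equation one = one.
Bind Y2 := tup(pair(true,one),tup(a,2,one),cons(2,2)); substituting into the one remaining equation that mentions Y2 gives: tup(cons(U,true),true,cons(tup(pair(true,one),tup(a,2,one),cons(2,2)),tup(pair(true,one),tup(a,2,one),cons(2,2)))) = tup(U,A,S).
Bind P := tup(U,true,U); no other remaining equation mentions P.
Decompose tup/3: cons(U,true) = U,  true = A,  cons(tup(pair(true,one),tup(a,2,one),cons(2,2)),tup(pair(true,one),tup(a,2,one),cons(2,2))) = S.
Occurs check fails: U occurs in cons(U,true); the equation U = cons(U,true) has no finite solution.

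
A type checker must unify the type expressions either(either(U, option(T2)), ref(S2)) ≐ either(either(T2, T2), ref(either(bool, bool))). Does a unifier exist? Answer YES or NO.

Decompose either/2: either(U, option(T2)) ≐ either(T2, T2),  ref(S2) ≐ ref(either(bool, bool)).
Decompose either/2: U ≐ T2,  option(T2) ≐ T2.
Bind U := T2; no other remaining equation mentions U.
Occurs check fails: T2 occurs in option(T2); the equation T2 ≐ option(T2) has no finite solution.

NO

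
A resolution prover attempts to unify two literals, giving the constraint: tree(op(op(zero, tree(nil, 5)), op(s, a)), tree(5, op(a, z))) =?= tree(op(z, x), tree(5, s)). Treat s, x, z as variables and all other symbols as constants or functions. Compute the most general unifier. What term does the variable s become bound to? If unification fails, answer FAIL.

op(a, op(zero, tree(nil, 5)))

Decompose tree/2: op(op(zero, tree(nil, 5)), op(s, a)) =?= op(z, x),  tree(5, op(a, z)) =?= tree(5, s).
Decompose op/2: op(zero, tree(nil, 5)) =?= z,  op(s, a) =?= x.
Bind z := op(zero, tree(nil, 5)); substituting into the one remaining equation that mentions z gives: tree(5, op(a, op(zero, tree(nil, 5)))) =?= tree(5, s).
Bind x := op(s, a); no other remaining equation mentions x.
Decompose tree/2: 5 =?= 5,  op(a, op(zero, tree(nil, 5))) =?= s.
Delete trivial equation 5 =?= 5.
Bind s := op(a, op(zero, tree(nil, 5))). Substituting into the earlier binding gives x := op(op(a, op(zero, tree(nil, 5))), a).
MGU = { z -> op(zero, tree(nil, 5)), x -> op(op(a, op(zero, tree(nil, 5))), a), s -> op(a, op(zero, tree(nil, 5))) }, so s -> op(a, op(zero, tree(nil, 5))).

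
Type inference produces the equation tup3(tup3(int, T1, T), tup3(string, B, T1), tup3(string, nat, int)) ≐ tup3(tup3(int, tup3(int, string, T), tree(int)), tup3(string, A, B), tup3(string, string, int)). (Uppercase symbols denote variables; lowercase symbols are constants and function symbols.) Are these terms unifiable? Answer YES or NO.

Decompose tup3/3: tup3(int, T1, T) ≐ tup3(int, tup3(int, string, T), tree(int)),  tup3(string, B, T1) ≐ tup3(string, A, B),  tup3(string, nat, int) ≐ tup3(string, string, int).
Decompose tup3/3: int ≐ int,  T1 ≐ tup3(int, string, T),  T ≐ tree(int).
Delete trivial equation int ≐ int.
Bind T1 := tup3(int, string, T); substituting into the one remaining equation that mentions T1 gives: tup3(string, B, tup3(int, string, T)) ≐ tup3(string, A, B).
Bind T := tree(int); substituting into the one remaining equation that mentions T gives: tup3(string, B, tup3(int, string, tree(int))) ≐ tup3(string, A, B). Substituting into the earlier binding gives T1 := tup3(int, string, tree(int)).
Decompose tup3/3: string ≐ string,  B ≐ A,  tup3(int, string, tree(int)) ≐ B.
Delete trivial equation string ≐ string.
Bind B := A; substituting into the one remaining equation that mentions B gives: tup3(int, string, tree(int)) ≐ A.
Bind A := tup3(int, string, tree(int)); no other remaining equation mentions A. Substituting into the earlier binding gives B := tup3(int, string, tree(int)).
Decompose tup3/3: string ≐ string,  nat ≐ string,  int ≐ int.
Delete trivial equation string ≐ string.
Clash: constants nat and string differ; no unifier exists.

NO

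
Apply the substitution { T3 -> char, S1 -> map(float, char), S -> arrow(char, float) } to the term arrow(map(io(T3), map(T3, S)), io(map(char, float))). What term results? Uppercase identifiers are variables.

Replace each occurrence of T3 with char.
Replace each occurrence of S with arrow(char, float).
Result: arrow(map(io(char), map(char, arrow(char, float))), io(map(char, float))).

arrow(map(io(char), map(char, arrow(char, float))), io(map(char, float)))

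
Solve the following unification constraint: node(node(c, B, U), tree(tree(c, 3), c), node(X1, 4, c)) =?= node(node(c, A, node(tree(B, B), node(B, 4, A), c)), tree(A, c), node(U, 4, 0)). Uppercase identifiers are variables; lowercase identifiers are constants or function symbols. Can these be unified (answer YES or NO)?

NO

Decompose node/3: node(c, B, U) =?= node(c, A, node(tree(B, B), node(B, 4, A), c)),  tree(tree(c, 3), c) =?= tree(A, c),  node(X1, 4, c) =?= node(U, 4, 0).
Decompose node/3: c =?= c,  B =?= A,  U =?= node(tree(B, B), node(B, 4, A), c).
Delete trivial equation c =?= c.
Bind B := A; substituting into the one remaining equation that mentions B gives: U =?= node(tree(A, A), node(A, 4, A), c).
Bind U := node(tree(A, A), node(A, 4, A), c); substituting into the one remaining equation that mentions U gives: node(X1, 4, c) =?= node(node(tree(A, A), node(A, 4, A), c), 4, 0).
Decompose tree/2: tree(c, 3) =?= A,  c =?= c.
Bind A := tree(c, 3); substituting into the one remaining equation that mentions A gives: node(X1, 4, c) =?= node(node(tree(tree(c, 3), tree(c, 3)), node(tree(c, 3), 4, tree(c, 3)), c), 4, 0). Substituting into the earlier bindings gives B := tree(c, 3), U := node(tree(tree(c, 3), tree(c, 3)), node(tree(c, 3), 4, tree(c, 3)), c).
Delete trivial equation c =?= c.
Decompose node/3: X1 =?= node(tree(tree(c, 3), tree(c, 3)), node(tree(c, 3), 4, tree(c, 3)), c),  4 =?= 4,  c =?= 0.
Bind X1 := node(tree(tree(c, 3), tree(c, 3)), node(tree(c, 3), 4, tree(c, 3)), c); no other remaining equation mentions X1.
Delete trivial equation 4 =?= 4.
Clash: constants c and 0 differ; no unifier exists.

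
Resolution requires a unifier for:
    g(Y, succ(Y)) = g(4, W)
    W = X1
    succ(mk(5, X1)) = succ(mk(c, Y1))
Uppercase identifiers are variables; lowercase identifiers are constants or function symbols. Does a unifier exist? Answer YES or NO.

Decompose g/2: Y = 4,  succ(Y) = W.
Bind Y := 4; substituting into the one remaining equation that mentions Y gives: succ(4) = W.
Bind W := succ(4); substituting into the one remaining equation that mentions W gives: succ(4) = X1.
Bind X1 := succ(4); substituting into the remaining equation gives: succ(mk(5, succ(4))) = succ(mk(c, Y1)).
Decompose succ/1: mk(5, succ(4)) = mk(c, Y1).
Decompose mk/2: 5 = c,  succ(4) = Y1.
Clash: constants 5 and c differ; no unifier exists.

NO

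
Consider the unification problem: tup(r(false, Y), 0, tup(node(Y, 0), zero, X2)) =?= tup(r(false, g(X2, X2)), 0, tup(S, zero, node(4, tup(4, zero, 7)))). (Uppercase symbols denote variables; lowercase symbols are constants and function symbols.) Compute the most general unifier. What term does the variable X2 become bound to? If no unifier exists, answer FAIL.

node(4, tup(4, zero, 7))

Decompose tup/3: r(false, Y) =?= r(false, g(X2, X2)),  0 =?= 0,  tup(node(Y, 0), zero, X2) =?= tup(S, zero, node(4, tup(4, zero, 7))).
Decompose r/2: false =?= false,  Y =?= g(X2, X2).
Delete trivial equation false =?= false.
Bind Y := g(X2, X2); substituting into the one remaining equation that mentions Y gives: tup(node(g(X2, X2), 0), zero, X2) =?= tup(S, zero, node(4, tup(4, zero, 7))).
Delete trivial equation 0 =?= 0.
Decompose tup/3: node(g(X2, X2), 0) =?= S,  zero =?= zero,  X2 =?= node(4, tup(4, zero, 7)).
Bind S := node(g(X2, X2), 0); no other remaining equation mentions S.
Delete trivial equation zero =?= zero.
Bind X2 := node(4, tup(4, zero, 7)). Substituting into the earlier bindings gives Y := g(node(4, tup(4, zero, 7)), node(4, tup(4, zero, 7))), S := node(g(node(4, tup(4, zero, 7)), node(4, tup(4, zero, 7))), 0).
MGU = { Y ↦ g(node(4, tup(4, zero, 7)), node(4, tup(4, zero, 7))), S ↦ node(g(node(4, tup(4, zero, 7)), node(4, tup(4, zero, 7))), 0), X2 ↦ node(4, tup(4, zero, 7)) }, so X2 ↦ node(4, tup(4, zero, 7)).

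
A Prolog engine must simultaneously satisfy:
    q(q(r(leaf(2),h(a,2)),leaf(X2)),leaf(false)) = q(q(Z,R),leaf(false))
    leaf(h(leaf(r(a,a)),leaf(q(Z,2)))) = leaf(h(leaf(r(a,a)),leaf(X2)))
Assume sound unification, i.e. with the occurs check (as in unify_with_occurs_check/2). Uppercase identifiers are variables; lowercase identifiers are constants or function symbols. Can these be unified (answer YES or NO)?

Decompose q/2: q(r(leaf(2),h(a,2)),leaf(X2)) = q(Z,R),  leaf(false) = leaf(false).
Decompose q/2: r(leaf(2),h(a,2)) = Z,  leaf(X2) = R.
Bind Z := r(leaf(2),h(a,2)); substituting into the one remaining equation that mentions Z gives: leaf(h(leaf(r(a,a)),leaf(q(r(leaf(2),h(a,2)),2)))) = leaf(h(leaf(r(a,a)),leaf(X2))).
Bind R := leaf(X2); no other remaining equation mentions R.
Delete trivial equation leaf(false) = leaf(false).
Decompose leaf/1: h(leaf(r(a,a)),leaf(q(r(leaf(2),h(a,2)),2))) = h(leaf(r(a,a)),leaf(X2)).
Decompose h/2: leaf(r(a,a)) = leaf(r(a,a)),  leaf(q(r(leaf(2),h(a,2)),2)) = leaf(X2).
Delete trivial equation leaf(r(a,a)) = leaf(r(a,a)).
Decompose leaf/1: q(r(leaf(2),h(a,2)),2) = X2.
Bind X2 := q(r(leaf(2),h(a,2)),2). Substituting into the earlier binding gives R := leaf(q(r(leaf(2),h(a,2)),2)).
No equations remain and no clash or occurs-check failure arose, so a unifier exists.

YES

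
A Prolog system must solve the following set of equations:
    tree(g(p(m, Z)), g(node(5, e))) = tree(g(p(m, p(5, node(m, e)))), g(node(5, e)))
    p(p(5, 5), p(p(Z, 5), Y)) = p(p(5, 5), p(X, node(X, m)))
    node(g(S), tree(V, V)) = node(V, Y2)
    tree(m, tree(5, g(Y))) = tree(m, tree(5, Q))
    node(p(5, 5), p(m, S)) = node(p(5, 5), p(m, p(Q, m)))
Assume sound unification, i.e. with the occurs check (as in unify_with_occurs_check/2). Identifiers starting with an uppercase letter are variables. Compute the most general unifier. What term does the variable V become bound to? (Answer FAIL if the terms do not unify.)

Decompose tree/2: g(p(m, Z)) = g(p(m, p(5, node(m, e)))),  g(node(5, e)) = g(node(5, e)).
Decompose g/1: p(m, Z) = p(m, p(5, node(m, e))).
Decompose p/2: m = m,  Z = p(5, node(m, e)).
Delete trivial equation m = m.
Bind Z := p(5, node(m, e)); substituting into the one remaining equation that mentions Z gives: p(p(5, 5), p(p(p(5, node(m, e)), 5), Y)) = p(p(5, 5), p(X, node(X, m))).
Delete trivial equation g(node(5, e)) = g(node(5, e)).
Decompose p/2: p(5, 5) = p(5, 5),  p(p(p(5, node(m, e)), 5), Y) = p(X, node(X, m)).
Delete trivial equation p(5, 5) = p(5, 5).
Decompose p/2: p(p(5, node(m, e)), 5) = X,  Y = node(X, m).
Bind X := p(p(5, node(m, e)), 5); substituting into the one remaining equation that mentions X gives: Y = node(p(p(5, node(m, e)), 5), m).
Bind Y := node(p(p(5, node(m, e)), 5), m); substituting into the one remaining equation that mentions Y gives: tree(m, tree(5, g(node(p(p(5, node(m, e)), 5), m)))) = tree(m, tree(5, Q)).
Decompose node/2: g(S) = V,  tree(V, V) = Y2.
Bind V := g(S); substituting into the one remaining equation that mentions V gives: tree(g(S), g(S)) = Y2.
Bind Y2 := tree(g(S), g(S)); no other remaining equation mentions Y2.
Decompose tree/2: m = m,  tree(5, g(node(p(p(5, node(m, e)), 5), m))) = tree(5, Q).
Delete trivial equation m = m.
Decompose tree/2: 5 = 5,  g(node(p(p(5, node(m, e)), 5), m)) = Q.
Delete trivial equation 5 = 5.
Bind Q := g(node(p(p(5, node(m, e)), 5), m)); substituting into the remaining equation gives: node(p(5, 5), p(m, S)) = node(p(5, 5), p(m, p(g(node(p(p(5, node(m, e)), 5), m)), m))).
Decompose node/2: p(5, 5) = p(5, 5),  p(m, S) = p(m, p(g(node(p(p(5, node(m, e)), 5), m)), m)).
Delete trivial equation p(5, 5) = p(5, 5).
Decompose p/2: m = m,  S = p(g(node(p(p(5, node(m, e)), 5), m)), m).
Delete trivial equation m = m.
Bind S := p(g(node(p(p(5, node(m, e)), 5), m)), m). Substituting into the earlier bindings gives V := g(p(g(node(p(p(5, node(m, e)), 5), m)), m)), Y2 := tree(g(p(g(node(p(p(5, node(m, e)), 5), m)), m)), g(p(g(node(p(p(5, node(m, e)), 5), m)), m))).
MGU = { Z ↦ p(5, node(m, e)), X ↦ p(p(5, node(m, e)), 5), Y ↦ node(p(p(5, node(m, e)), 5), m), V ↦ g(p(g(node(p(p(5, node(m, e)), 5), m)), m)), Y2 ↦ tree(g(p(g(node(p(p(5, node(m, e)), 5), m)), m)), g(p(g(node(p(p(5, node(m, e)), 5), m)), m))), Q ↦ g(node(p(p(5, node(m, e)), 5), m)), S ↦ p(g(node(p(p(5, node(m, e)), 5), m)), m) }, so V ↦ g(p(g(node(p(p(5, node(m, e)), 5), m)), m)).

g(p(g(node(p(p(5, node(m, e)), 5), m)), m))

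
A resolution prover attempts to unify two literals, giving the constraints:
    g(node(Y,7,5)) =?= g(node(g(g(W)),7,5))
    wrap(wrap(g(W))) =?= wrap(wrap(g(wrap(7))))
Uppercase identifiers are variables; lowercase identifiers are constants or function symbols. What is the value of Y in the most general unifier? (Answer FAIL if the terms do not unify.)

g(g(wrap(7)))

Decompose g/1: node(Y,7,5) =?= node(g(g(W)),7,5).
Decompose node/3: Y =?= g(g(W)),  7 =?= 7,  5 =?= 5.
Bind Y := g(g(W)); no other remaining equation mentions Y.
Delete trivial equation 7 =?= 7.
Delete trivial equation 5 =?= 5.
Decompose wrap/1: wrap(g(W)) =?= wrap(g(wrap(7))).
Decompose wrap/1: g(W) =?= g(wrap(7)).
Decompose g/1: W =?= wrap(7).
Bind W := wrap(7). Substituting into the earlier binding gives Y := g(g(wrap(7))).
MGU = { Y := g(g(wrap(7))), W := wrap(7) }, so Y := g(g(wrap(7))).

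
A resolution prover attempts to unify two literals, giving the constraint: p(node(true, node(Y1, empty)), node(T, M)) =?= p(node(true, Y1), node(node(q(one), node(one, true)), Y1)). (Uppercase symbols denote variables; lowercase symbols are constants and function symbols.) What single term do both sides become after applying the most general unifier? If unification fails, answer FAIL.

Decompose p/2: node(true, node(Y1, empty)) =?= node(true, Y1),  node(T, M) =?= node(node(q(one), node(one, true)), Y1).
Decompose node/2: true =?= true,  node(Y1, empty) =?= Y1.
Delete trivial equation true =?= true.
Occurs check fails: Y1 occurs in node(Y1, empty); the equation Y1 =?= node(Y1, empty) has no finite solution.

FAIL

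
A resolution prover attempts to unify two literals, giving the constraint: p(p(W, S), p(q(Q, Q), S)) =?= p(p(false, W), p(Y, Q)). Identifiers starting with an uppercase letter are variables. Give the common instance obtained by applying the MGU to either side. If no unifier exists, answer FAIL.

Decompose p/2: p(W, S) =?= p(false, W),  p(q(Q, Q), S) =?= p(Y, Q).
Decompose p/2: W =?= false,  S =?= W.
Bind W := false; substituting into the one remaining equation that mentions W gives: S =?= false.
Bind S := false; substituting into the remaining equation gives: p(q(Q, Q), false) =?= p(Y, Q).
Decompose p/2: q(Q, Q) =?= Y,  false =?= Q.
Bind Y := q(Q, Q); no other remaining equation mentions Y.
Bind Q := false. Substituting into the earlier binding gives Y := q(false, false).
Applying the MGU to either side gives p(p(false, false), p(q(false, false), false)).

p(p(false, false), p(q(false, false), false))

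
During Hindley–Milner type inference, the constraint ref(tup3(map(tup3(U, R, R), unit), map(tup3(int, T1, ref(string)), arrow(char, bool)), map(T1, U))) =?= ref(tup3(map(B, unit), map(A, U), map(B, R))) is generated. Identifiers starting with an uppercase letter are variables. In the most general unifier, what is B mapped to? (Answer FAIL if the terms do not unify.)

Decompose ref/1: tup3(map(tup3(U, R, R), unit), map(tup3(int, T1, ref(string)), arrow(char, bool)), map(T1, U)) =?= tup3(map(B, unit), map(A, U), map(B, R)).
Decompose tup3/3: map(tup3(U, R, R), unit) =?= map(B, unit),  map(tup3(int, T1, ref(string)), arrow(char, bool)) =?= map(A, U),  map(T1, U) =?= map(B, R).
Decompose map/2: tup3(U, R, R) =?= B,  unit =?= unit.
Bind B := tup3(U, R, R); substituting into the one remaining equation that mentions B gives: map(T1, U) =?= map(tup3(U, R, R), R).
Delete trivial equation unit =?= unit.
Decompose map/2: tup3(int, T1, ref(string)) =?= A,  arrow(char, bool) =?= U.
Bind A := tup3(int, T1, ref(string)); no other remaining equation mentions A.
Bind U := arrow(char, bool); substituting into the remaining equation gives: map(T1, arrow(char, bool)) =?= map(tup3(arrow(char, bool), R, R), R). Substituting into the earlier binding gives B := tup3(arrow(char, bool), R, R).
Decompose map/2: T1 =?= tup3(arrow(char, bool), R, R),  arrow(char, bool) =?= R.
Bind T1 := tup3(arrow(char, bool), R, R); no other remaining equation mentions T1. Substituting into the earlier binding gives A := tup3(int, tup3(arrow(char, bool), R, R), ref(string)).
Bind R := arrow(char, bool). Substituting into the earlier bindings gives B := tup3(arrow(char, bool), arrow(char, bool), arrow(char, bool)), A := tup3(int, tup3(arrow(char, bool), arrow(char, bool), arrow(char, bool)), ref(string)), T1 := tup3(arrow(char, bool), arrow(char, bool), arrow(char, bool)).
MGU = { B ↦ tup3(arrow(char, bool), arrow(char, bool), arrow(char, bool)), A ↦ tup3(int, tup3(arrow(char, bool), arrow(char, bool), arrow(char, bool)), ref(string)), U ↦ arrow(char, bool), T1 ↦ tup3(arrow(char, bool), arrow(char, bool), arrow(char, bool)), R ↦ arrow(char, bool) }, so B ↦ tup3(arrow(char, bool), arrow(char, bool), arrow(char, bool)).

tup3(arrow(char, bool), arrow(char, bool), arrow(char, bool))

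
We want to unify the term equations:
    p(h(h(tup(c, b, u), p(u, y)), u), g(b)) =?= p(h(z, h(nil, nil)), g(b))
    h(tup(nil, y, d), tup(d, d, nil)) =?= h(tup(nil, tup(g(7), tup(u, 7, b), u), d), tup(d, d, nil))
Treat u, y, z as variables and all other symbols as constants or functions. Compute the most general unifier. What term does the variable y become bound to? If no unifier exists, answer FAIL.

Decompose p/2: h(h(tup(c, b, u), p(u, y)), u) =?= h(z, h(nil, nil)),  g(b) =?= g(b).
Decompose h/2: h(tup(c, b, u), p(u, y)) =?= z,  u =?= h(nil, nil).
Bind z := h(tup(c, b, u), p(u, y)); no other remaining equation mentions z.
Bind u := h(nil, nil); substituting into the one remaining equation that mentions u gives: h(tup(nil, y, d), tup(d, d, nil)) =?= h(tup(nil, tup(g(7), tup(h(nil, nil), 7, b), h(nil, nil)), d), tup(d, d, nil)). Substituting into the earlier binding gives z := h(tup(c, b, h(nil, nil)), p(h(nil, nil), y)).
Delete trivial equation g(b) =?= g(b).
Decompose h/2: tup(nil, y, d) =?= tup(nil, tup(g(7), tup(h(nil, nil), 7, b), h(nil, nil)), d),  tup(d, d, nil) =?= tup(d, d, nil).
Decompose tup/3: nil =?= nil,  y =?= tup(g(7), tup(h(nil, nil), 7, b), h(nil, nil)),  d =?= d.
Delete trivial equation nil =?= nil.
Bind y := tup(g(7), tup(h(nil, nil), 7, b), h(nil, nil)); no other remaining equation mentions y. Substituting into the earlier binding gives z := h(tup(c, b, h(nil, nil)), p(h(nil, nil), tup(g(7), tup(h(nil, nil), 7, b), h(nil, nil)))).
Delete trivial equation d =?= d.
Delete trivial equation tup(d, d, nil) =?= tup(d, d, nil).
MGU = { z -> h(tup(c, b, h(nil, nil)), p(h(nil, nil), tup(g(7), tup(h(nil, nil), 7, b), h(nil, nil)))), u -> h(nil, nil), y -> tup(g(7), tup(h(nil, nil), 7, b), h(nil, nil)) }, so y -> tup(g(7), tup(h(nil, nil), 7, b), h(nil, nil)).

tup(g(7), tup(h(nil, nil), 7, b), h(nil, nil))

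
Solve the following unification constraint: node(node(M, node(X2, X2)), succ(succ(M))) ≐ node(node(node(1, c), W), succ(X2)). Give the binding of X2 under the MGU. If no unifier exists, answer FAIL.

succ(node(1, c))

Decompose node/2: node(M, node(X2, X2)) ≐ node(node(1, c), W),  succ(succ(M)) ≐ succ(X2).
Decompose node/2: M ≐ node(1, c),  node(X2, X2) ≐ W.
Bind M := node(1, c); substituting into the one remaining equation that mentions M gives: succ(succ(node(1, c))) ≐ succ(X2).
Bind W := node(X2, X2); no other remaining equation mentions W.
Decompose succ/1: succ(node(1, c)) ≐ X2.
Bind X2 := succ(node(1, c)). Substituting into the earlier binding gives W := node(succ(node(1, c)), succ(node(1, c))).
MGU = { M -> node(1, c), W -> node(succ(node(1, c)), succ(node(1, c))), X2 -> succ(node(1, c)) }, so X2 -> succ(node(1, c)).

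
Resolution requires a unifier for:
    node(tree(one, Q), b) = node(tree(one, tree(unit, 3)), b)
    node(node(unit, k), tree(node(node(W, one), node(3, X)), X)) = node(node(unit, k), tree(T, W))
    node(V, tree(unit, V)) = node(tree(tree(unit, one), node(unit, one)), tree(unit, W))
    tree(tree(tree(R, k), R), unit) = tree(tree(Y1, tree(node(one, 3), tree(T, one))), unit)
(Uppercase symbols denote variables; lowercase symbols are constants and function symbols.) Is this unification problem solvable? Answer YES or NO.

Decompose node/2: tree(one, Q) = tree(one, tree(unit, 3)),  b = b.
Decompose tree/2: one = one,  Q = tree(unit, 3).
Delete trivial equation one = one.
Bind Q := tree(unit, 3); no other remaining equation mentions Q.
Delete trivial equation b = b.
Decompose node/2: node(unit, k) = node(unit, k),  tree(node(node(W, one), node(3, X)), X) = tree(T, W).
Delete trivial equation node(unit, k) = node(unit, k).
Decompose tree/2: node(node(W, one), node(3, X)) = T,  X = W.
Bind T := node(node(W, one), node(3, X)); substituting into the one remaining equation that mentions T gives: tree(tree(tree(R, k), R), unit) = tree(tree(Y1, tree(node(one, 3), tree(node(node(W, one), node(3, X)), one))), unit).
Bind X := W; substituting into the one remaining equation that mentions X gives: tree(tree(tree(R, k), R), unit) = tree(tree(Y1, tree(node(one, 3), tree(node(node(W, one), node(3, W)), one))), unit). Substituting into the earlier binding gives T := node(node(W, one), node(3, W)).
Decompose node/2: V = tree(tree(unit, one), node(unit, one)),  tree(unit, V) = tree(unit, W).
Bind V := tree(tree(unit, one), node(unit, one)); substituting into the one remaining equation that mentions V gives: tree(unit, tree(tree(unit, one), node(unit, one))) = tree(unit, W).
Decompose tree/2: unit = unit,  tree(tree(unit, one), node(unit, one)) = W.
Delete trivial equation unit = unit.
Bind W := tree(tree(unit, one), node(unit, one)); substituting into the remaining equation gives: tree(tree(tree(R, k), R), unit) = tree(tree(Y1, tree(node(one, 3), tree(node(node(tree(tree(unit, one), node(unit, one)), one), node(3, tree(tree(unit, one), node(unit, one)))), one))), unit). Substituting into the earlier bindings gives T := node(node(tree(tree(unit, one), node(unit, one)), one), node(3, tree(tree(unit, one), node(unit, one)))), X := tree(tree(unit, one), node(unit, one)).
Decompose tree/2: tree(tree(R, k), R) = tree(Y1, tree(node(one, 3), tree(node(node(tree(tree(unit, one), node(unit, one)), one), node(3, tree(tree(unit, one), node(unit, one)))), one))),  unit = unit.
Decompose tree/2: tree(R, k) = Y1,  R = tree(node(one, 3), tree(node(node(tree(tree(unit, one), node(unit, one)), one), node(3, tree(tree(unit, one), node(unit, one)))), one)).
Bind Y1 := tree(R, k); no other remaining equation mentions Y1.
Bind R := tree(node(one, 3), tree(node(node(tree(tree(unit, one), node(unit, one)), one), node(3, tree(tree(unit, one), node(unit, one)))), one)); no other remaining equation mentions R. Substituting into the earlier binding gives Y1 := tree(tree(node(one, 3), tree(node(node(tree(tree(unit, one), node(unit, one)), one), node(3, tree(tree(unit, one), node(unit, one)))), one)), k).
Delete trivial equation unit = unit.
No equations remain and no clash or occurs-check failure arose, so a unifier exists.

YES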